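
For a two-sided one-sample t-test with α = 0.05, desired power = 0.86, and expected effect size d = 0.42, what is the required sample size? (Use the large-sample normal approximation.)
n = 53

Sample size formula (one-sample t-test, normal approximation):
n = ((z_{α/2} + z_β) / d)²

z_{α/2} = 1.960 (for α = 0.05, two-sided)
z_β = 1.080 (for power = 0.86)
d = 0.42

n = ((1.960 + 1.080) / 0.42)²
n = (7.238)²
n ≈ 52.39
Round up to the next whole number: n = 53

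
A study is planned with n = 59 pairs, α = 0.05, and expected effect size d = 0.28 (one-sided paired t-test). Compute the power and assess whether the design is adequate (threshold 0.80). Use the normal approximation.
Power ≈ 0.69; the study is underpowered (power < 0.80)

Power calculation (paired t-test, normal approximation):
z_β = d · √n - z_α
z_β = 0.28 · √59 - 1.645
z_β = 0.28 · 7.681 - 1.645
z_β = 0.506

Power = Φ(z_β) = Φ(0.506) ≈ 0.694

Effect size d = 0.28 is small by Cohen's convention (0.2/0.5/0.8).

Threshold: power ≥ 0.80 is conventionally adequate.
Power ≈ 0.69 → the study is underpowered (power < 0.80).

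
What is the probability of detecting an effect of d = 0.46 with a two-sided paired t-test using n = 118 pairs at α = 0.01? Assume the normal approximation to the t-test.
Power ≈ 0.99

Power calculation (paired t-test, normal approximation):
z_β = d · √n - z_{α/2}
z_β = 0.46 · √118 - 2.576
z_β = 0.46 · 10.863 - 2.576
z_β = 2.421

Power = Φ(z_β) = Φ(2.421) ≈ 0.992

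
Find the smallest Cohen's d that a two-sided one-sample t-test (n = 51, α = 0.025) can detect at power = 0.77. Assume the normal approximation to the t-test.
d ≈ 0.42

Minimum detectable effect (one-sample t-test, normal approximation):
d = (z_{α/2} + z_β) / √n
d = (2.241 + 0.739) / √51
d = 2.980 / 7.141
d ≈ 0.42

By Cohen's convention (0.2 small / 0.5 medium / 0.8 large): small effect.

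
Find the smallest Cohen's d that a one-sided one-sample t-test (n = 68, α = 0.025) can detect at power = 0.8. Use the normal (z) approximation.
d ≈ 0.34

Minimum detectable effect (one-sample t-test, normal approximation):
d = (z_α + z_β) / √n
d = (1.960 + 0.842) / √68
d = 2.802 / 8.246
d ≈ 0.34

By Cohen's convention (0.2 small / 0.5 medium / 0.8 large): small effect.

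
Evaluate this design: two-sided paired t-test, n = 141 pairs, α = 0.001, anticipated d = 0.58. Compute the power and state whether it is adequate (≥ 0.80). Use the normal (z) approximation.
Power ≈ 1.00; the study is adequately powered (power ≥ 0.80)

Power calculation (paired t-test, normal approximation):
z_β = d · √n - z_{α/2}
z_β = 0.58 · √141 - 3.291
z_β = 0.58 · 11.874 - 3.291
z_β = 3.597

Power = Φ(z_β) = Φ(3.597) ≈ 1.000

Effect size d = 0.58 is medium by Cohen's convention (0.2/0.5/0.8).

Threshold: power ≥ 0.80 is conventionally adequate.
Power ≈ 1.00 → the study is adequately powered (power ≥ 0.80).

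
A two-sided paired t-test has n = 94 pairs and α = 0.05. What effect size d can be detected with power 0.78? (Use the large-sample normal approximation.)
d ≈ 0.28

Minimum detectable effect (paired t-test, normal approximation):
d = (z_{α/2} + z_β) / √n
d = (1.960 + 0.772) / √94
d = 2.732 / 9.695
d ≈ 0.28

By Cohen's convention (0.2 small / 0.5 medium / 0.8 large): small effect.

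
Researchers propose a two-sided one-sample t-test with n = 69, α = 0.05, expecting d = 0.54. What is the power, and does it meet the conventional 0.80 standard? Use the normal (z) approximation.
Power ≈ 0.99; the study is adequately powered (power ≥ 0.80)

Power calculation (one-sample t-test, normal approximation):
z_β = d · √n - z_{α/2}
z_β = 0.54 · √69 - 1.960
z_β = 0.54 · 8.307 - 1.960
z_β = 2.526

Power = Φ(z_β) = Φ(2.526) ≈ 0.994

Effect size d = 0.54 is medium by Cohen's convention (0.2/0.5/0.8).

Threshold: power ≥ 0.80 is conventionally adequate.
Power ≈ 0.99 → the study is adequately powered (power ≥ 0.80).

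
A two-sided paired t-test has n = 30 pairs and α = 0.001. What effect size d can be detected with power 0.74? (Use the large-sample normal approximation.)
d ≈ 0.72

Minimum detectable effect (paired t-test, normal approximation):
d = (z_{α/2} + z_β) / √n
d = (3.291 + 0.643) / √30
d = 3.934 / 5.477
d ≈ 0.72

By Cohen's convention (0.2 small / 0.5 medium / 0.8 large): medium effect.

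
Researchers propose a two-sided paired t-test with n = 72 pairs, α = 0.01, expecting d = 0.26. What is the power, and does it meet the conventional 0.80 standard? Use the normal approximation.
Power ≈ 0.36; the study is underpowered (power < 0.80)

Power calculation (paired t-test, normal approximation):
z_β = d · √n - z_{α/2}
z_β = 0.26 · √72 - 2.576
z_β = 0.26 · 8.485 - 2.576
z_β = -0.370

Power = Φ(z_β) = Φ(-0.370) ≈ 0.356

Effect size d = 0.26 is small by Cohen's convention (0.2/0.5/0.8).

Threshold: power ≥ 0.80 is conventionally adequate.
Power ≈ 0.36 → the study is underpowered (power < 0.80).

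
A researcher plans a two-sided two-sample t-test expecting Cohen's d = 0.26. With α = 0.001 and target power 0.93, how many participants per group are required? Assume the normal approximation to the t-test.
n = 673 per group

Sample size formula (two-sample t-test, normal approximation):
n = 2 · ((z_{α/2} + z_β) / d)²

z_{α/2} = 3.291 (for α = 0.001, two-sided)
z_β = 1.476 (for power = 0.93)
d = 0.26

n = 2 · ((3.291 + 1.476) / 0.26)²
n = 2 · (18.335)²
n ≈ 672.34
Round up to the next whole number: n = 673 per group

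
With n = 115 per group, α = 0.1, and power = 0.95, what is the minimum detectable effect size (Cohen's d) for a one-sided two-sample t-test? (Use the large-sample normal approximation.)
d ≈ 0.39

Minimum detectable effect (two-sample t-test, normal approximation):
d = (z_α + z_β) / √(n/2)
d = (1.282 + 1.645) / √(115/2)
d = 2.926 / 7.583
d ≈ 0.39

By Cohen's convention (0.2 small / 0.5 medium / 0.8 large): small effect.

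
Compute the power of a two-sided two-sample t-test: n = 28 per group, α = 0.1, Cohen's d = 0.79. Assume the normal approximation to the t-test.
Power ≈ 0.91

Power calculation (two-sample t-test, normal approximation):
z_β = d · √(n/2) - z_{α/2}
z_β = 0.79 · √(28/2) - 1.645
z_β = 0.79 · 3.742 - 1.645
z_β = 1.311

Power = Φ(z_β) = Φ(1.311) ≈ 0.905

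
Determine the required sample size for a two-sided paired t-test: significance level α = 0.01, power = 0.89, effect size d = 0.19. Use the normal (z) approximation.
n = 401 pairs

Sample size formula (paired t-test, normal approximation):
n = ((z_{α/2} + z_β) / d)²

z_{α/2} = 2.576 (for α = 0.01, two-sided)
z_β = 1.227 (for power = 0.89)
d = 0.19

n = ((2.576 + 1.227) / 0.19)²
n = (20.016)²
n ≈ 400.64
Round up to the next whole number: n = 401 pairs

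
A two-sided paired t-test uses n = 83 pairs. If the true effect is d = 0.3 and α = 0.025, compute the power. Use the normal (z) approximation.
Power ≈ 0.69

Power calculation (paired t-test, normal approximation):
z_β = d · √n - z_{α/2}
z_β = 0.3 · √83 - 2.241
z_β = 0.3 · 9.110 - 2.241
z_β = 0.492

Power = Φ(z_β) = Φ(0.492) ≈ 0.689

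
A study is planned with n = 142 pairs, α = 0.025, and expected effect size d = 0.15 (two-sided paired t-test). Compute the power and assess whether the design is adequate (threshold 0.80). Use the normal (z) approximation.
Power ≈ 0.32; the study is underpowered (power < 0.80)

Power calculation (paired t-test, normal approximation):
z_β = d · √n - z_{α/2}
z_β = 0.15 · √142 - 2.241
z_β = 0.15 · 11.916 - 2.241
z_β = -0.454

Power = Φ(z_β) = Φ(-0.454) ≈ 0.325

Effect size d = 0.15 is very small by Cohen's convention (0.2/0.5/0.8).

Threshold: power ≥ 0.80 is conventionally adequate.
Power ≈ 0.32 → the study is underpowered (power < 0.80).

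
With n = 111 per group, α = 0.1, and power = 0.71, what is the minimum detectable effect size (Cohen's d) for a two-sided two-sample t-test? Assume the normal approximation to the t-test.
d ≈ 0.30

Minimum detectable effect (two-sample t-test, normal approximation):
d = (z_{α/2} + z_β) / √(n/2)
d = (1.645 + 0.553) / √(111/2)
d = 2.198 / 7.450
d ≈ 0.30

By Cohen's convention (0.2 small / 0.5 medium / 0.8 large): small effect.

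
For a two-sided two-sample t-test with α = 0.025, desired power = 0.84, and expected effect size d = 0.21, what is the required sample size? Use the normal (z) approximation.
n = 475 per group

Sample size formula (two-sample t-test, normal approximation):
n = 2 · ((z_{α/2} + z_β) / d)²

z_{α/2} = 2.241 (for α = 0.025, two-sided)
z_β = 0.994 (for power = 0.84)
d = 0.21

n = 2 · ((2.241 + 0.994) / 0.21)²
n = 2 · (15.405)²
n ≈ 474.63
Round up to the next whole number: n = 475 per group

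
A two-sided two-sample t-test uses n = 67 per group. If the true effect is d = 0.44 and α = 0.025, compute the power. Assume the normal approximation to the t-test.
Power ≈ 0.62

Power calculation (two-sample t-test, normal approximation):
z_β = d · √(n/2) - z_{α/2}
z_β = 0.44 · √(67/2) - 2.241
z_β = 0.44 · 5.788 - 2.241
z_β = 0.305

Power = Φ(z_β) = Φ(0.305) ≈ 0.620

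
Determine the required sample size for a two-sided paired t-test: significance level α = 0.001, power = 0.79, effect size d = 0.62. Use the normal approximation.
n = 44 pairs

Sample size formula (paired t-test, normal approximation):
n = ((z_{α/2} + z_β) / d)²

z_{α/2} = 3.291 (for α = 0.001, two-sided)
z_β = 0.806 (for power = 0.79)
d = 0.62

n = ((3.291 + 0.806) / 0.62)²
n = (6.608)²
n ≈ 43.67
Round up to the next whole number: n = 44 pairs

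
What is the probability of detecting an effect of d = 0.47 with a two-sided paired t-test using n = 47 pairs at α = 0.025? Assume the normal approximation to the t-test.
Power ≈ 0.84

Power calculation (paired t-test, normal approximation):
z_β = d · √n - z_{α/2}
z_β = 0.47 · √47 - 2.241
z_β = 0.47 · 6.856 - 2.241
z_β = 0.981

Power = Φ(z_β) = Φ(0.981) ≈ 0.837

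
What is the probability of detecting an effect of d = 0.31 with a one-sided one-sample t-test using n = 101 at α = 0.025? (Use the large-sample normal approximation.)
Power ≈ 0.88

Power calculation (one-sample t-test, normal approximation):
z_β = d · √n - z_α
z_β = 0.31 · √101 - 1.960
z_β = 0.31 · 10.050 - 1.960
z_β = 1.155

Power = Φ(z_β) = Φ(1.155) ≈ 0.876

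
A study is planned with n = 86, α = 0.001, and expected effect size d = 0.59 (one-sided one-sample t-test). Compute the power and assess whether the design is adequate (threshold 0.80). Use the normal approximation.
Power ≈ 0.99; the study is adequately powered (power ≥ 0.80)

Power calculation (one-sample t-test, normal approximation):
z_β = d · √n - z_α
z_β = 0.59 · √86 - 3.090
z_β = 0.59 · 9.274 - 3.090
z_β = 2.381

Power = Φ(z_β) = Φ(2.381) ≈ 0.991

Effect size d = 0.59 is medium by Cohen's convention (0.2/0.5/0.8).

Threshold: power ≥ 0.80 is conventionally adequate.
Power ≈ 0.99 → the study is adequately powered (power ≥ 0.80).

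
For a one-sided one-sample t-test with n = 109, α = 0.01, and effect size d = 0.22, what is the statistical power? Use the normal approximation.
Power ≈ 0.49

Power calculation (one-sample t-test, normal approximation):
z_β = d · √n - z_α
z_β = 0.22 · √109 - 2.326
z_β = 0.22 · 10.440 - 2.326
z_β = -0.029

Power = Φ(z_β) = Φ(-0.029) ≈ 0.488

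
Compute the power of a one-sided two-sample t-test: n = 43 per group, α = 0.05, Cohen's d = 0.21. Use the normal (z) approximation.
Power ≈ 0.25

Power calculation (two-sample t-test, normal approximation):
z_β = d · √(n/2) - z_α
z_β = 0.21 · √(43/2) - 1.645
z_β = 0.21 · 4.637 - 1.645
z_β = -0.671

Power = Φ(z_β) = Φ(-0.671) ≈ 0.251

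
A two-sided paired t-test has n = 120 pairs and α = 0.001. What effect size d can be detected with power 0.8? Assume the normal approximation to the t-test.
d ≈ 0.38

Minimum detectable effect (paired t-test, normal approximation):
d = (z_{α/2} + z_β) / √n
d = (3.291 + 0.842) / √120
d = 4.132 / 10.954
d ≈ 0.38

By Cohen's convention (0.2 small / 0.5 medium / 0.8 large): small effect.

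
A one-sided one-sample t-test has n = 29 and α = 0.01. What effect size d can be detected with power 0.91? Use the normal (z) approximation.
d ≈ 0.68

Minimum detectable effect (one-sample t-test, normal approximation):
d = (z_α + z_β) / √n
d = (2.326 + 1.341) / √29
d = 3.667 / 5.385
d ≈ 0.68

By Cohen's convention (0.2 small / 0.5 medium / 0.8 large): medium effect.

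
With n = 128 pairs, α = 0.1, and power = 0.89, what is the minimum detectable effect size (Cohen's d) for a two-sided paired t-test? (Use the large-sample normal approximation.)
d ≈ 0.25

Minimum detectable effect (paired t-test, normal approximation):
d = (z_{α/2} + z_β) / √n
d = (1.645 + 1.227) / √128
d = 2.871 / 11.314
d ≈ 0.25

By Cohen's convention (0.2 small / 0.5 medium / 0.8 large): small effect.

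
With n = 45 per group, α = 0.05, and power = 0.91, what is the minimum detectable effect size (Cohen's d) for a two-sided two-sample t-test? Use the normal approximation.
d ≈ 0.70

Minimum detectable effect (two-sample t-test, normal approximation):
d = (z_{α/2} + z_β) / √(n/2)
d = (1.960 + 1.341) / √(45/2)
d = 3.301 / 4.743
d ≈ 0.70

By Cohen's convention (0.2 small / 0.5 medium / 0.8 large): medium effect.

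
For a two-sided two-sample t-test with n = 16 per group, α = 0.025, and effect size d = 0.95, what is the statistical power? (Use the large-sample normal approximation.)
Power ≈ 0.67

Power calculation (two-sample t-test, normal approximation):
z_β = d · √(n/2) - z_{α/2}
z_β = 0.95 · √(16/2) - 2.241
z_β = 0.95 · 2.828 - 2.241
z_β = 0.446

Power = Φ(z_β) = Φ(0.446) ≈ 0.672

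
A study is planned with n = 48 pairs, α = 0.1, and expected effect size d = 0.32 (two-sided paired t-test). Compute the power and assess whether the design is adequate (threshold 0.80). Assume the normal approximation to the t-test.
Power ≈ 0.72; the study is underpowered (power < 0.80)

Power calculation (paired t-test, normal approximation):
z_β = d · √n - z_{α/2}
z_β = 0.32 · √48 - 1.645
z_β = 0.32 · 6.928 - 1.645
z_β = 0.572

Power = Φ(z_β) = Φ(0.572) ≈ 0.716

Effect size d = 0.32 is small by Cohen's convention (0.2/0.5/0.8).

Threshold: power ≥ 0.80 is conventionally adequate.
Power ≈ 0.72 → the study is underpowered (power < 0.80).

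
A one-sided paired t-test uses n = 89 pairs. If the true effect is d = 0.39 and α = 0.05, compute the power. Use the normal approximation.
Power ≈ 0.98

Power calculation (paired t-test, normal approximation):
z_β = d · √n - z_α
z_β = 0.39 · √89 - 1.645
z_β = 0.39 · 9.434 - 1.645
z_β = 2.034

Power = Φ(z_β) = Φ(2.034) ≈ 0.979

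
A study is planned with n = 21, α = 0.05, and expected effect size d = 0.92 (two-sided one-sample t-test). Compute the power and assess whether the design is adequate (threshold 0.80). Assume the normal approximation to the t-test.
Power ≈ 0.99; the study is adequately powered (power ≥ 0.80)

Power calculation (one-sample t-test, normal approximation):
z_β = d · √n - z_{α/2}
z_β = 0.92 · √21 - 1.960
z_β = 0.92 · 4.583 - 1.960
z_β = 2.256

Power = Φ(z_β) = Φ(2.256) ≈ 0.988

Effect size d = 0.92 is large by Cohen's convention (0.2/0.5/0.8).

Threshold: power ≥ 0.80 is conventionally adequate.
Power ≈ 0.99 → the study is adequately powered (power ≥ 0.80).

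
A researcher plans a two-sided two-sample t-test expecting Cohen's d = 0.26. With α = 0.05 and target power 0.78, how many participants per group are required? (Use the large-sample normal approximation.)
n = 221 per group

Sample size formula (two-sample t-test, normal approximation):
n = 2 · ((z_{α/2} + z_β) / d)²

z_{α/2} = 1.960 (for α = 0.05, two-sided)
z_β = 0.772 (for power = 0.78)
d = 0.26

n = 2 · ((1.960 + 0.772) / 0.26)²
n = 2 · (10.508)²
n ≈ 220.84
Round up to the next whole number: n = 221 per group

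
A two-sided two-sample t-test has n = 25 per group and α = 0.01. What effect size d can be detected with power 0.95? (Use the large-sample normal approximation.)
d ≈ 1.19

Minimum detectable effect (two-sample t-test, normal approximation):
d = (z_{α/2} + z_β) / √(n/2)
d = (2.576 + 1.645) / √(25/2)
d = 4.221 / 3.536
d ≈ 1.19

By Cohen's convention (0.2 small / 0.5 medium / 0.8 large): large effect.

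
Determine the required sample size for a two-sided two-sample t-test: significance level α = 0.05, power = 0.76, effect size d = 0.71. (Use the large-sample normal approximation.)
n = 29 per group

Sample size formula (two-sample t-test, normal approximation):
n = 2 · ((z_{α/2} + z_β) / d)²

z_{α/2} = 1.960 (for α = 0.05, two-sided)
z_β = 0.706 (for power = 0.76)
d = 0.71

n = 2 · ((1.960 + 0.706) / 0.71)²
n = 2 · (3.755)²
n ≈ 28.20
Round up to the next whole number: n = 29 per group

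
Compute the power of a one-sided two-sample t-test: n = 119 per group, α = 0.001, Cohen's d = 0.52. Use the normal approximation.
Power ≈ 0.82

Power calculation (two-sample t-test, normal approximation):
z_β = d · √(n/2) - z_α
z_β = 0.52 · √(119/2) - 3.090
z_β = 0.52 · 7.714 - 3.090
z_β = 0.921

Power = Φ(z_β) = Φ(0.921) ≈ 0.821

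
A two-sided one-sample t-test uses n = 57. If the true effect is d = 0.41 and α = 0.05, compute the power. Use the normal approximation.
Power ≈ 0.87

Power calculation (one-sample t-test, normal approximation):
z_β = d · √n - z_{α/2}
z_β = 0.41 · √57 - 1.960
z_β = 0.41 · 7.550 - 1.960
z_β = 1.135

Power = Φ(z_β) = Φ(1.135) ≈ 0.872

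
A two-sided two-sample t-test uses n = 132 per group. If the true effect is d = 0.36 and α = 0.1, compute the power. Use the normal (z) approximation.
Power ≈ 0.90

Power calculation (two-sample t-test, normal approximation):
z_β = d · √(n/2) - z_{α/2}
z_β = 0.36 · √(132/2) - 1.645
z_β = 0.36 · 8.124 - 1.645
z_β = 1.280

Power = Φ(z_β) = Φ(1.280) ≈ 0.900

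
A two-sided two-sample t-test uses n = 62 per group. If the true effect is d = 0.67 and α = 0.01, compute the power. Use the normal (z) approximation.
Power ≈ 0.88

Power calculation (two-sample t-test, normal approximation):
z_β = d · √(n/2) - z_{α/2}
z_β = 0.67 · √(62/2) - 2.576
z_β = 0.67 · 5.568 - 2.576
z_β = 1.155

Power = Φ(z_β) = Φ(1.155) ≈ 0.876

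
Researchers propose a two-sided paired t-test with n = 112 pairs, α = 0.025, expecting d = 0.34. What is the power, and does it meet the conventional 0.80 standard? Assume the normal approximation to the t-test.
Power ≈ 0.91; the study is adequately powered (power ≥ 0.80)

Power calculation (paired t-test, normal approximation):
z_β = d · √n - z_{α/2}
z_β = 0.34 · √112 - 2.241
z_β = 0.34 · 10.583 - 2.241
z_β = 1.357

Power = Φ(z_β) = Φ(1.357) ≈ 0.913

Effect size d = 0.34 is small by Cohen's convention (0.2/0.5/0.8).

Threshold: power ≥ 0.80 is conventionally adequate.
Power ≈ 0.91 → the study is adequately powered (power ≥ 0.80).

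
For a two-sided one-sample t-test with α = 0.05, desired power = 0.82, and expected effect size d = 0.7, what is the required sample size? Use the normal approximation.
n = 17

Sample size formula (one-sample t-test, normal approximation):
n = ((z_{α/2} + z_β) / d)²

z_{α/2} = 1.960 (for α = 0.05, two-sided)
z_β = 0.915 (for power = 0.82)
d = 0.7

n = ((1.960 + 0.915) / 0.7)²
n = (4.107)²
n ≈ 16.87
Round up to the next whole number: n = 17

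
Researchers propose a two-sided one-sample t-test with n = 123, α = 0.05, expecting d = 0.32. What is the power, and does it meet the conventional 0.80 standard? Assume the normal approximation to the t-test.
Power ≈ 0.94; the study is adequately powered (power ≥ 0.80)

Power calculation (one-sample t-test, normal approximation):
z_β = d · √n - z_{α/2}
z_β = 0.32 · √123 - 1.960
z_β = 0.32 · 11.091 - 1.960
z_β = 1.589

Power = Φ(z_β) = Φ(1.589) ≈ 0.944

Effect size d = 0.32 is small by Cohen's convention (0.2/0.5/0.8).

Threshold: power ≥ 0.80 is conventionally adequate.
Power ≈ 0.94 → the study is adequately powered (power ≥ 0.80).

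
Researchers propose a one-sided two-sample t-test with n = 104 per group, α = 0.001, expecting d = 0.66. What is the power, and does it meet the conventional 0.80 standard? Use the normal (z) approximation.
Power ≈ 0.95; the study is adequately powered (power ≥ 0.80)

Power calculation (two-sample t-test, normal approximation):
z_β = d · √(n/2) - z_α
z_β = 0.66 · √(104/2) - 3.090
z_β = 0.66 · 7.211 - 3.090
z_β = 1.669

Power = Φ(z_β) = Φ(1.669) ≈ 0.952

Effect size d = 0.66 is medium by Cohen's convention (0.2/0.5/0.8).

Threshold: power ≥ 0.80 is conventionally adequate.
Power ≈ 0.95 → the study is adequately powered (power ≥ 0.80).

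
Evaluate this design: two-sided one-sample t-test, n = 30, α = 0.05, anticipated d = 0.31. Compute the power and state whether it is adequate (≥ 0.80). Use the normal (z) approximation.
Power ≈ 0.40; the study is underpowered (power < 0.80)

Power calculation (one-sample t-test, normal approximation):
z_β = d · √n - z_{α/2}
z_β = 0.31 · √30 - 1.960
z_β = 0.31 · 5.477 - 1.960
z_β = -0.262

Power = Φ(z_β) = Φ(-0.262) ≈ 0.397

Effect size d = 0.31 is small by Cohen's convention (0.2/0.5/0.8).

Threshold: power ≥ 0.80 is conventionally adequate.
Power ≈ 0.40 → the study is underpowered (power < 0.80).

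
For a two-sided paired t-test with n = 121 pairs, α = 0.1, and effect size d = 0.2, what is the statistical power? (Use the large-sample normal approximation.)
Power ≈ 0.71

Power calculation (paired t-test, normal approximation):
z_β = d · √n - z_{α/2}
z_β = 0.2 · √121 - 1.645
z_β = 0.2 · 11.000 - 1.645
z_β = 0.555

Power = Φ(z_β) = Φ(0.555) ≈ 0.711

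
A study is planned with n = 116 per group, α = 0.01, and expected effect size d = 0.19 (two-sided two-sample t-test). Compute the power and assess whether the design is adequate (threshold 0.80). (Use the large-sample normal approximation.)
Power ≈ 0.13; the study is underpowered (power < 0.80)

Power calculation (two-sample t-test, normal approximation):
z_β = d · √(n/2) - z_{α/2}
z_β = 0.19 · √(116/2) - 2.576
z_β = 0.19 · 7.616 - 2.576
z_β = -1.129

Power = Φ(z_β) = Φ(-1.129) ≈ 0.129

Effect size d = 0.19 is very small by Cohen's convention (0.2/0.5/0.8).

Threshold: power ≥ 0.80 is conventionally adequate.
Power ≈ 0.13 → the study is underpowered (power < 0.80).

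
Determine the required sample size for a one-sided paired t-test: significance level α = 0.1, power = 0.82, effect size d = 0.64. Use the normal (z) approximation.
n = 12 pairs

Sample size formula (paired t-test, normal approximation):
n = ((z_α + z_β) / d)²

z_α = 1.282 (for α = 0.1, one-sided)
z_β = 0.915 (for power = 0.82)
d = 0.64

n = ((1.282 + 0.915) / 0.64)²
n = (3.433)²
n ≈ 11.79
Round up to the next whole number: n = 12 pairs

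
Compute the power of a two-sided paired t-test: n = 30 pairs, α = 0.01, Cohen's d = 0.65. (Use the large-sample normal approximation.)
Power ≈ 0.84

Power calculation (paired t-test, normal approximation):
z_β = d · √n - z_{α/2}
z_β = 0.65 · √30 - 2.576
z_β = 0.65 · 5.477 - 2.576
z_β = 0.984

Power = Φ(z_β) = Φ(0.984) ≈ 0.838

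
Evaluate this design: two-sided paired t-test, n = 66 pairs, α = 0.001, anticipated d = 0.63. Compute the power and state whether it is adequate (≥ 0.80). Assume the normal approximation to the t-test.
Power ≈ 0.97; the study is adequately powered (power ≥ 0.80)

Power calculation (paired t-test, normal approximation):
z_β = d · √n - z_{α/2}
z_β = 0.63 · √66 - 3.291
z_β = 0.63 · 8.124 - 3.291
z_β = 1.828

Power = Φ(z_β) = Φ(1.828) ≈ 0.966

Effect size d = 0.63 is medium by Cohen's convention (0.2/0.5/0.8).

Threshold: power ≥ 0.80 is conventionally adequate.
Power ≈ 0.97 → the study is adequately powered (power ≥ 0.80).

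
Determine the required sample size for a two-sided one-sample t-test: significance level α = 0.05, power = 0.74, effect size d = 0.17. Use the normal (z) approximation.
n = 235

Sample size formula (one-sample t-test, normal approximation):
n = ((z_{α/2} + z_β) / d)²

z_{α/2} = 1.960 (for α = 0.05, two-sided)
z_β = 0.643 (for power = 0.74)
d = 0.17

n = ((1.960 + 0.643) / 0.17)²
n = (15.312)²
n ≈ 234.46
Round up to the next whole number: n = 235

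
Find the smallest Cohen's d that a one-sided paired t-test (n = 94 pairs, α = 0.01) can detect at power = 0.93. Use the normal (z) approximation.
d ≈ 0.39

Minimum detectable effect (paired t-test, normal approximation):
d = (z_α + z_β) / √n
d = (2.326 + 1.476) / √94
d = 3.802 / 9.695
d ≈ 0.39

By Cohen's convention (0.2 small / 0.5 medium / 0.8 large): small effect.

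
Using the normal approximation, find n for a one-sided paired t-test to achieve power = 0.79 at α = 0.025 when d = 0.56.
n = 25 pairs

Sample size formula (paired t-test, normal approximation):
n = ((z_α + z_β) / d)²

z_α = 1.960 (for α = 0.025, one-sided)
z_β = 0.806 (for power = 0.79)
d = 0.56

n = ((1.960 + 0.806) / 0.56)²
n = (4.939)²
n ≈ 24.39
Round up to the next whole number: n = 25 pairs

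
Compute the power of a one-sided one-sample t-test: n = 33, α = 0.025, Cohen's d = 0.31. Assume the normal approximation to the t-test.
Power ≈ 0.43

Power calculation (one-sample t-test, normal approximation):
z_β = d · √n - z_α
z_β = 0.31 · √33 - 1.960
z_β = 0.31 · 5.745 - 1.960
z_β = -0.179

Power = Φ(z_β) = Φ(-0.179) ≈ 0.429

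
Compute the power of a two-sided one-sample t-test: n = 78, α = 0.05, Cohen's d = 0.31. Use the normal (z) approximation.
Power ≈ 0.78

Power calculation (one-sample t-test, normal approximation):
z_β = d · √n - z_{α/2}
z_β = 0.31 · √78 - 1.960
z_β = 0.31 · 8.832 - 1.960
z_β = 0.778

Power = Φ(z_β) = Φ(0.778) ≈ 0.782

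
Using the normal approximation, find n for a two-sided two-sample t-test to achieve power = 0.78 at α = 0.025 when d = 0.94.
n = 21 per group

Sample size formula (two-sample t-test, normal approximation):
n = 2 · ((z_{α/2} + z_β) / d)²

z_{α/2} = 2.241 (for α = 0.025, two-sided)
z_β = 0.772 (for power = 0.78)
d = 0.94

n = 2 · ((2.241 + 0.772) / 0.94)²
n = 2 · (3.205)²
n ≈ 20.54
Round up to the next whole number: n = 21 per group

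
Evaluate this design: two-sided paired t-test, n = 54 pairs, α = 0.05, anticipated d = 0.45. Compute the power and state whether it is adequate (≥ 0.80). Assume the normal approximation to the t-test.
Power ≈ 0.91; the study is adequately powered (power ≥ 0.80)

Power calculation (paired t-test, normal approximation):
z_β = d · √n - z_{α/2}
z_β = 0.45 · √54 - 1.960
z_β = 0.45 · 7.348 - 1.960
z_β = 1.347

Power = Φ(z_β) = Φ(1.347) ≈ 0.911

Effect size d = 0.45 is small by Cohen's convention (0.2/0.5/0.8).

Threshold: power ≥ 0.80 is conventionally adequate.
Power ≈ 0.91 → the study is adequately powered (power ≥ 0.80).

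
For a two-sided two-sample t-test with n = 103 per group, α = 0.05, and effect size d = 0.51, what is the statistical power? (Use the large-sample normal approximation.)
Power ≈ 0.96

Power calculation (two-sample t-test, normal approximation):
z_β = d · √(n/2) - z_{α/2}
z_β = 0.51 · √(103/2) - 1.960
z_β = 0.51 · 7.176 - 1.960
z_β = 1.700

Power = Φ(z_β) = Φ(1.700) ≈ 0.955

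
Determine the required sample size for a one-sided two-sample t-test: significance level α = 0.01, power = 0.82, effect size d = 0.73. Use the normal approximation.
n = 40 per group

Sample size formula (two-sample t-test, normal approximation):
n = 2 · ((z_α + z_β) / d)²

z_α = 2.326 (for α = 0.01, one-sided)
z_β = 0.915 (for power = 0.82)
d = 0.73

n = 2 · ((2.326 + 0.915) / 0.73)²
n = 2 · (4.440)²
n ≈ 39.43
Round up to the next whole number: n = 40 per group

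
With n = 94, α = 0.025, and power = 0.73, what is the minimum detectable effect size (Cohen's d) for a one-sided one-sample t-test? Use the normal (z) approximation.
d ≈ 0.27

Minimum detectable effect (one-sample t-test, normal approximation):
d = (z_α + z_β) / √n
d = (1.960 + 0.613) / √94
d = 2.573 / 9.695
d ≈ 0.27

By Cohen's convention (0.2 small / 0.5 medium / 0.8 large): small effect.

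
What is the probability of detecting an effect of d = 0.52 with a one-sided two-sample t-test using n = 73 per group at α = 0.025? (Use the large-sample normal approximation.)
Power ≈ 0.88

Power calculation (two-sample t-test, normal approximation):
z_β = d · √(n/2) - z_α
z_β = 0.52 · √(73/2) - 1.960
z_β = 0.52 · 6.042 - 1.960
z_β = 1.182

Power = Φ(z_β) = Φ(1.182) ≈ 0.881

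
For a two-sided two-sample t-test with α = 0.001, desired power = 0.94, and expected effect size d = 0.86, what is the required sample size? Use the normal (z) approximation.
n = 64 per group

Sample size formula (two-sample t-test, normal approximation):
n = 2 · ((z_{α/2} + z_β) / d)²

z_{α/2} = 3.291 (for α = 0.001, two-sided)
z_β = 1.555 (for power = 0.94)
d = 0.86

n = 2 · ((3.291 + 1.555) / 0.86)²
n = 2 · (5.635)²
n ≈ 63.51
Round up to the next whole number: n = 64 per group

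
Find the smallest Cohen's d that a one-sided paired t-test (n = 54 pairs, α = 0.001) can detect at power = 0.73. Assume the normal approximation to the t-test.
d ≈ 0.50

Minimum detectable effect (paired t-test, normal approximation):
d = (z_α + z_β) / √n
d = (3.090 + 0.613) / √54
d = 3.703 / 7.348
d ≈ 0.50

By Cohen's convention (0.2 small / 0.5 medium / 0.8 large): medium effect.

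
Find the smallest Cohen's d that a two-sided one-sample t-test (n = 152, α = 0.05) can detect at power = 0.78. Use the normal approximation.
d ≈ 0.22

Minimum detectable effect (one-sample t-test, normal approximation):
d = (z_{α/2} + z_β) / √n
d = (1.960 + 0.772) / √152
d = 2.732 / 12.329
d ≈ 0.22

By Cohen's convention (0.2 small / 0.5 medium / 0.8 large): small effect.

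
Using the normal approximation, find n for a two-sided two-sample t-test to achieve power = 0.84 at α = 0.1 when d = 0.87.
n = 19 per group

Sample size formula (two-sample t-test, normal approximation):
n = 2 · ((z_{α/2} + z_β) / d)²

z_{α/2} = 1.645 (for α = 0.1, two-sided)
z_β = 0.994 (for power = 0.84)
d = 0.87

n = 2 · ((1.645 + 0.994) / 0.87)²
n = 2 · (3.033)²
n ≈ 18.40
Round up to the next whole number: n = 19 per group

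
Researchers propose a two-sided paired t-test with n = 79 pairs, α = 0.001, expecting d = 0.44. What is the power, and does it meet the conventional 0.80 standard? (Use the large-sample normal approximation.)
Power ≈ 0.73; the study is underpowered (power < 0.80)

Power calculation (paired t-test, normal approximation):
z_β = d · √n - z_{α/2}
z_β = 0.44 · √79 - 3.291
z_β = 0.44 · 8.888 - 3.291
z_β = 0.620

Power = Φ(z_β) = Φ(0.620) ≈ 0.732

Effect size d = 0.44 is small by Cohen's convention (0.2/0.5/0.8).

Threshold: power ≥ 0.80 is conventionally adequate.
Power ≈ 0.73 → the study is underpowered (power < 0.80).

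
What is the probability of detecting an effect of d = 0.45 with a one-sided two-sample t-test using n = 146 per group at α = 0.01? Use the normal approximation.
Power ≈ 0.94

Power calculation (two-sample t-test, normal approximation):
z_β = d · √(n/2) - z_α
z_β = 0.45 · √(146/2) - 2.326
z_β = 0.45 · 8.544 - 2.326
z_β = 1.518

Power = Φ(z_β) = Φ(1.518) ≈ 0.936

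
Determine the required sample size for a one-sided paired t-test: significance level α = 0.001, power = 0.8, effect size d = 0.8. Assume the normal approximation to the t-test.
n = 25 pairs

Sample size formula (paired t-test, normal approximation):
n = ((z_α + z_β) / d)²

z_α = 3.090 (for α = 0.001, one-sided)
z_β = 0.842 (for power = 0.8)
d = 0.8

n = ((3.090 + 0.842) / 0.8)²
n = (4.915)²
n ≈ 24.16
Round up to the next whole number: n = 25 pairs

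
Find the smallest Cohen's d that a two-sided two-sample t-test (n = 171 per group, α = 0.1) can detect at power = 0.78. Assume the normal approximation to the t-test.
d ≈ 0.26

Minimum detectable effect (two-sample t-test, normal approximation):
d = (z_{α/2} + z_β) / √(n/2)
d = (1.645 + 0.772) / √(171/2)
d = 2.417 / 9.247
d ≈ 0.26

By Cohen's convention (0.2 small / 0.5 medium / 0.8 large): small effect.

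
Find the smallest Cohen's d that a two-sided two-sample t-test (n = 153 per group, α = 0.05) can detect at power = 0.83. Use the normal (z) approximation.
d ≈ 0.33

Minimum detectable effect (two-sample t-test, normal approximation):
d = (z_{α/2} + z_β) / √(n/2)
d = (1.960 + 0.954) / √(153/2)
d = 2.914 / 8.746
d ≈ 0.33

By Cohen's convention (0.2 small / 0.5 medium / 0.8 large): small effect.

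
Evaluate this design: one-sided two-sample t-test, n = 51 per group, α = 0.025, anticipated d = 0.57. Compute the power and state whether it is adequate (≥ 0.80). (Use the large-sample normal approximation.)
Power ≈ 0.82; the study is adequately powered (power ≥ 0.80)

Power calculation (two-sample t-test, normal approximation):
z_β = d · √(n/2) - z_α
z_β = 0.57 · √(51/2) - 1.960
z_β = 0.57 · 5.050 - 1.960
z_β = 0.918

Power = Φ(z_β) = Φ(0.918) ≈ 0.821

Effect size d = 0.57 is medium by Cohen's convention (0.2/0.5/0.8).

Threshold: power ≥ 0.80 is conventionally adequate.
Power ≈ 0.82 → the study is adequately powered (power ≥ 0.80).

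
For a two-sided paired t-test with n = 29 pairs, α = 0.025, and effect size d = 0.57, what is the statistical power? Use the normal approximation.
Power ≈ 0.80

Power calculation (paired t-test, normal approximation):
z_β = d · √n - z_{α/2}
z_β = 0.57 · √29 - 2.241
z_β = 0.57 · 5.385 - 2.241
z_β = 0.828

Power = Φ(z_β) = Φ(0.828) ≈ 0.796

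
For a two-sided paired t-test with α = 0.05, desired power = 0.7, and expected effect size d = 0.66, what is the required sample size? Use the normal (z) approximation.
n = 15 pairs

Sample size formula (paired t-test, normal approximation):
n = ((z_{α/2} + z_β) / d)²

z_{α/2} = 1.960 (for α = 0.05, two-sided)
z_β = 0.524 (for power = 0.7)
d = 0.66

n = ((1.960 + 0.524) / 0.66)²
n = (3.764)²
n ≈ 14.17
Round up to the next whole number: n = 15 pairs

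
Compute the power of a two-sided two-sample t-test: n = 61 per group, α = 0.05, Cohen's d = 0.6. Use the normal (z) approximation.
Power ≈ 0.91

Power calculation (two-sample t-test, normal approximation):
z_β = d · √(n/2) - z_{α/2}
z_β = 0.6 · √(61/2) - 1.960
z_β = 0.6 · 5.523 - 1.960
z_β = 1.354

Power = Φ(z_β) = Φ(1.354) ≈ 0.912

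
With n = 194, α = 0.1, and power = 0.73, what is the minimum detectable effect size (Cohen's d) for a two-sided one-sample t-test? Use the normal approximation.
d ≈ 0.16

Minimum detectable effect (one-sample t-test, normal approximation):
d = (z_{α/2} + z_β) / √n
d = (1.645 + 0.613) / √194
d = 2.258 / 13.928
d ≈ 0.16

By Cohen's convention (0.2 small / 0.5 medium / 0.8 large): very small effect.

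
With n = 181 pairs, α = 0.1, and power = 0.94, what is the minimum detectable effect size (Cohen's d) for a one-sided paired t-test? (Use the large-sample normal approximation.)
d ≈ 0.21

Minimum detectable effect (paired t-test, normal approximation):
d = (z_α + z_β) / √n
d = (1.282 + 1.555) / √181
d = 2.836 / 13.454
d ≈ 0.21

By Cohen's convention (0.2 small / 0.5 medium / 0.8 large): small effect.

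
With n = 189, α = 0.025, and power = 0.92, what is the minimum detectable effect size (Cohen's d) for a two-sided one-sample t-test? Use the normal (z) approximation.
d ≈ 0.27

Minimum detectable effect (one-sample t-test, normal approximation):
d = (z_{α/2} + z_β) / √n
d = (2.241 + 1.405) / √189
d = 3.646 / 13.748
d ≈ 0.27

By Cohen's convention (0.2 small / 0.5 medium / 0.8 large): small effect.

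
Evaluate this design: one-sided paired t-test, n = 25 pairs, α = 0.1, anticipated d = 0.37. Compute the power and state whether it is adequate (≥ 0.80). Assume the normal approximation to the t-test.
Power ≈ 0.72; the study is underpowered (power < 0.80)

Power calculation (paired t-test, normal approximation):
z_β = d · √n - z_α
z_β = 0.37 · √25 - 1.282
z_β = 0.37 · 5.000 - 1.282
z_β = 0.568

Power = Φ(z_β) = Φ(0.568) ≈ 0.715

Effect size d = 0.37 is small by Cohen's convention (0.2/0.5/0.8).

Threshold: power ≥ 0.80 is conventionally adequate.
Power ≈ 0.72 → the study is underpowered (power < 0.80).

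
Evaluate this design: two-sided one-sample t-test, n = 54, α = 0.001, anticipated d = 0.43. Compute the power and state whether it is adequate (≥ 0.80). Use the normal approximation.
Power ≈ 0.45; the study is underpowered (power < 0.80)

Power calculation (one-sample t-test, normal approximation):
z_β = d · √n - z_{α/2}
z_β = 0.43 · √54 - 3.291
z_β = 0.43 · 7.348 - 3.291
z_β = -0.131

Power = Φ(z_β) = Φ(-0.131) ≈ 0.448

Effect size d = 0.43 is small by Cohen's convention (0.2/0.5/0.8).

Threshold: power ≥ 0.80 is conventionally adequate.
Power ≈ 0.45 → the study is underpowered (power < 0.80).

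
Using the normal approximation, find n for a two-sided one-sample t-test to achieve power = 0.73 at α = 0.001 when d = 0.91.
n = 19

Sample size formula (one-sample t-test, normal approximation):
n = ((z_{α/2} + z_β) / d)²

z_{α/2} = 3.291 (for α = 0.001, two-sided)
z_β = 0.613 (for power = 0.73)
d = 0.91

n = ((3.291 + 0.613) / 0.91)²
n = (4.290)²
n ≈ 18.40
Round up to the next whole number: n = 19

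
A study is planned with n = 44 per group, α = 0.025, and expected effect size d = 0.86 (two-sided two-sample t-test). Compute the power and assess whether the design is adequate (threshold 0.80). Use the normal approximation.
Power ≈ 0.96; the study is adequately powered (power ≥ 0.80)

Power calculation (two-sample t-test, normal approximation):
z_β = d · √(n/2) - z_{α/2}
z_β = 0.86 · √(44/2) - 2.241
z_β = 0.86 · 4.690 - 2.241
z_β = 1.792

Power = Φ(z_β) = Φ(1.792) ≈ 0.963

Effect size d = 0.86 is large by Cohen's convention (0.2/0.5/0.8).

Threshold: power ≥ 0.80 is conventionally adequate.
Power ≈ 0.96 → the study is adequately powered (power ≥ 0.80).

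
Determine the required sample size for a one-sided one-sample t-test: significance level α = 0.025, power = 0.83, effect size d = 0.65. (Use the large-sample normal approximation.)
n = 21

Sample size formula (one-sample t-test, normal approximation):
n = ((z_α + z_β) / d)²

z_α = 1.960 (for α = 0.025, one-sided)
z_β = 0.954 (for power = 0.83)
d = 0.65

n = ((1.960 + 0.954) / 0.65)²
n = (4.483)²
n ≈ 20.10
Round up to the next whole number: n = 21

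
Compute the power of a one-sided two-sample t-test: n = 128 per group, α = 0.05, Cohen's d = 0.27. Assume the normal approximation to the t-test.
Power ≈ 0.70

Power calculation (two-sample t-test, normal approximation):
z_β = d · √(n/2) - z_α
z_β = 0.27 · √(128/2) - 1.645
z_β = 0.27 · 8.000 - 1.645
z_β = 0.515

Power = Φ(z_β) = Φ(0.515) ≈ 0.697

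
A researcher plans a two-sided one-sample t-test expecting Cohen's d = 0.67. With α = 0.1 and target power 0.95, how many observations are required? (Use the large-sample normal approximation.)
n = 25

Sample size formula (one-sample t-test, normal approximation):
n = ((z_{α/2} + z_β) / d)²

z_{α/2} = 1.645 (for α = 0.1, two-sided)
z_β = 1.645 (for power = 0.95)
d = 0.67

n = ((1.645 + 1.645) / 0.67)²
n = (4.910)²
n ≈ 24.11
Round up to the next whole number: n = 25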